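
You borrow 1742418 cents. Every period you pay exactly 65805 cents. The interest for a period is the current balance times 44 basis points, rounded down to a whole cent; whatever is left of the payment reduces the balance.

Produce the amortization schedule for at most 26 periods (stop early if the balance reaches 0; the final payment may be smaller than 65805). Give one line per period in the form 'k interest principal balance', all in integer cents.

1 7666 58139 1684279
2 7410 58395 1625884
3 7153 58652 1567232
4 6895 58910 1508322
5 6636 59169 1449153
6 6376 59429 1389724
7 6114 59691 1330033
8 5852 59953 1270080
9 5588 60217 1209863
10 5323 60482 1149381
11 5057 60748 1088633
12 4789 61016 1027617
13 4521 61284 966333
14 4251 61554 904779
15 3981 61824 842955
16 3709 62096 780859
17 3435 62370 718489
18 3161 62644 655845
19 2885 62920 592925
20 2608 63197 529728
21 2330 63475 466253
22 2051 63754 402499
23 1770 64035 338464
24 1489 64316 274148
25 1206 64599 209549
26 922 64883 144666

1. interest=⌊1742418·44/10000⌋=7666; principal=65805-7666=58139; balance=1742418-58139=1684279
2. interest=⌊1684279·44/10000⌋=7410; principal=65805-7410=58395; balance=1684279-58395=1625884
3. interest=⌊1625884·44/10000⌋=7153; principal=65805-7153=58652; balance=1625884-58652=1567232
4. interest=⌊1567232·44/10000⌋=6895; principal=65805-6895=58910; balance=1567232-58910=1508322
5. interest=⌊1508322·44/10000⌋=6636; principal=65805-6636=59169; balance=1508322-59169=1449153
6. interest=⌊1449153·44/10000⌋=6376; principal=65805-6376=59429; balance=1449153-59429=1389724
7. interest=⌊1389724·44/10000⌋=6114; principal=65805-6114=59691; balance=1389724-59691=1330033
8. interest=⌊1330033·44/10000⌋=5852; principal=65805-5852=59953; balance=1330033-59953=1270080
9. interest=⌊1270080·44/10000⌋=5588; principal=65805-5588=60217; balance=1270080-60217=1209863
10. interest=⌊1209863·44/10000⌋=5323; principal=65805-5323=60482; balance=1209863-60482=1149381
11. interest=⌊1149381·44/10000⌋=5057; principal=65805-5057=60748; balance=1149381-60748=1088633
12. interest=⌊1088633·44/10000⌋=4789; principal=65805-4789=61016; balance=1088633-61016=1027617
13. interest=⌊1027617·44/10000⌋=4521; principal=65805-4521=61284; balance=1027617-61284=966333
14. interest=⌊966333·44/10000⌋=4251; principal=65805-4251=61554; balance=966333-61554=904779
15. interest=⌊904779·44/10000⌋=3981; principal=65805-3981=61824; balance=904779-61824=842955
16. interest=⌊842955·44/10000⌋=3709; principal=65805-3709=62096; balance=842955-62096=780859
17. interest=⌊780859·44/10000⌋=3435; principal=65805-3435=62370; balance=780859-62370=718489
18. interest=⌊718489·44/10000⌋=3161; principal=65805-3161=62644; balance=718489-62644=655845
19. interest=⌊655845·44/10000⌋=2885; principal=65805-2885=62920; balance=655845-62920=592925
20. interest=⌊592925·44/10000⌋=2608; principal=65805-2608=63197; balance=592925-63197=529728
21. interest=⌊529728·44/10000⌋=2330; principal=65805-2330=63475; balance=529728-63475=466253
22. interest=⌊466253·44/10000⌋=2051; principal=65805-2051=63754; balance=466253-63754=402499
23. interest=⌊402499·44/10000⌋=1770; principal=65805-1770=64035; balance=402499-64035=338464
24. interest=⌊338464·44/10000⌋=1489; principal=65805-1489=64316; balance=338464-64316=274148
25. interest=⌊274148·44/10000⌋=1206; principal=65805-1206=64599; balance=274148-64599=209549
26. interest=⌊209549·44/10000⌋=922; principal=65805-922=64883; balance=209549-64883=144666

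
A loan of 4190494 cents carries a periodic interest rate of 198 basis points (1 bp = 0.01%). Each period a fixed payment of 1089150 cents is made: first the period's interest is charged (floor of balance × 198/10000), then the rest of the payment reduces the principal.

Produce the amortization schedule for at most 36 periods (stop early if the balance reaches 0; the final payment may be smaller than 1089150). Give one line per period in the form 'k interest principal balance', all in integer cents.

1. interest=⌊4190494·198/10000⌋=82971; principal=1089150-82971=1006179; balance=4190494-1006179=3184315
2. interest=⌊3184315·198/10000⌋=63049; principal=1089150-63049=1026101; balance=3184315-1026101=2158214
3. interest=⌊2158214·198/10000⌋=42732; principal=1089150-42732=1046418; balance=2158214-1046418=1111796
4. interest=⌊1111796·198/10000⌋=22013; principal=1089150-22013=1067137; balance=1111796-1067137=44659
5. interest=⌊44659·198/10000⌋=884; principal=min(1089150-884,44659)=44659; balance=44659-44659=0

1 82971 1006179 3184315
2 63049 1026101 2158214
3 42732 1046418 1111796
4 22013 1067137 44659
5 884 44659 0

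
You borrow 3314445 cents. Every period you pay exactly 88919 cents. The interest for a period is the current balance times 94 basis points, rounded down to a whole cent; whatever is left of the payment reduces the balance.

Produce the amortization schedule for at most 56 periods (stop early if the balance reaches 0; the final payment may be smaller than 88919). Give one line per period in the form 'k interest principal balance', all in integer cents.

1. interest=⌊3314445·94/10000⌋=31155; principal=88919-31155=57764; balance=3314445-57764=3256681
2. interest=⌊3256681·94/10000⌋=30612; principal=88919-30612=58307; balance=3256681-58307=3198374
3. interest=⌊3198374·94/10000⌋=30064; principal=88919-30064=58855; balance=3198374-58855=3139519
4. interest=⌊3139519·94/10000⌋=29511; principal=88919-29511=59408; balance=3139519-59408=3080111
5. interest=⌊3080111·94/10000⌋=28953; principal=88919-28953=59966; balance=3080111-59966=3020145
6. interest=⌊3020145·94/10000⌋=28389; principal=88919-28389=60530; balance=3020145-60530=2959615
7. interest=⌊2959615·94/10000⌋=27820; principal=88919-27820=61099; balance=2959615-61099=2898516
8. interest=⌊2898516·94/10000⌋=27246; principal=88919-27246=61673; balance=2898516-61673=2836843
9. interest=⌊2836843·94/10000⌋=26666; principal=88919-26666=62253; balance=2836843-62253=2774590
10. interest=⌊2774590·94/10000⌋=26081; principal=88919-26081=62838; balance=2774590-62838=2711752
11. interest=⌊2711752·94/10000⌋=25490; principal=88919-25490=63429; balance=2711752-63429=2648323
12. interest=⌊2648323·94/10000⌋=24894; principal=88919-24894=64025; balance=2648323-64025=2584298
13. interest=⌊2584298·94/10000⌋=24292; principal=88919-24292=64627; balance=2584298-64627=2519671
14. interest=⌊2519671·94/10000⌋=23684; principal=88919-23684=65235; balance=2519671-65235=2454436
15. interest=⌊2454436·94/10000⌋=23071; principal=88919-23071=65848; balance=2454436-65848=2388588
16. interest=⌊2388588·94/10000⌋=22452; principal=88919-22452=66467; balance=2388588-66467=2322121
17. interest=⌊2322121·94/10000⌋=21827; principal=88919-21827=67092; balance=2322121-67092=2255029
18. interest=⌊2255029·94/10000⌋=21197; principal=88919-21197=67722; balance=2255029-67722=2187307
19. interest=⌊2187307·94/10000⌋=20560; principal=88919-20560=68359; balance=2187307-68359=2118948
20. interest=⌊2118948·94/10000⌋=19918; principal=88919-19918=69001; balance=2118948-69001=2049947
21. interest=⌊2049947·94/10000⌋=19269; principal=88919-19269=69650; balance=2049947-69650=1980297
22. interest=⌊1980297·94/10000⌋=18614; principal=88919-18614=70305; balance=1980297-70305=1909992
23. interest=⌊1909992·94/10000⌋=17953; principal=88919-17953=70966; balance=1909992-70966=1839026
24. interest=⌊1839026·94/10000⌋=17286; principal=88919-17286=71633; balance=1839026-71633=1767393
25. interest=⌊1767393·94/10000⌋=16613; principal=88919-16613=72306; balance=1767393-72306=1695087
26. interest=⌊1695087·94/10000⌋=15933; principal=88919-15933=72986; balance=1695087-72986=1622101
27. interest=⌊1622101·94/10000⌋=15247; principal=88919-15247=73672; balance=1622101-73672=1548429
28. interest=⌊1548429·94/10000⌋=14555; principal=88919-14555=74364; balance=1548429-74364=1474065
29. interest=⌊1474065·94/10000⌋=13856; principal=88919-13856=75063; balance=1474065-75063=1399002
30. interest=⌊1399002·94/10000⌋=13150; principal=88919-13150=75769; balance=1399002-75769=1323233
31. interest=⌊1323233·94/10000⌋=12438; principal=88919-12438=76481; balance=1323233-76481=1246752
32. interest=⌊1246752·94/10000⌋=11719; principal=88919-11719=77200; balance=1246752-77200=1169552
33. interest=⌊1169552·94/10000⌋=10993; principal=88919-10993=77926; balance=1169552-77926=1091626
34. interest=⌊1091626·94/10000⌋=10261; principal=88919-10261=78658; balance=1091626-78658=1012968
35. interest=⌊1012968·94/10000⌋=9521; principal=88919-9521=79398; balance=1012968-79398=933570
36. interest=⌊933570·94/10000⌋=8775; principal=88919-8775=80144; balance=933570-80144=853426
37. interest=⌊853426·94/10000⌋=8022; principal=88919-8022=80897; balance=853426-80897=772529
38. interest=⌊772529·94/10000⌋=7261; principal=88919-7261=81658; balance=772529-81658=690871
39. interest=⌊690871·94/10000⌋=6494; principal=88919-6494=82425; balance=690871-82425=608446
40. interest=⌊608446·94/10000⌋=5719; principal=88919-5719=83200; balance=608446-83200=525246
41. interest=⌊525246·94/10000⌋=4937; principal=88919-4937=83982; balance=525246-83982=441264
42. interest=⌊441264·94/10000⌋=4147; principal=88919-4147=84772; balance=441264-84772=356492
43. interest=⌊356492·94/10000⌋=3351; principal=88919-3351=85568; balance=356492-85568=270924
44. interest=⌊270924·94/10000⌋=2546; principal=88919-2546=86373; balance=270924-86373=184551
45. interest=⌊184551·94/10000⌋=1734; principal=88919-1734=87185; balance=184551-87185=97366
46. interest=⌊97366·94/10000⌋=915; principal=88919-915=88004; balance=97366-88004=9362
47. interest=⌊9362·94/10000⌋=88; principal=min(88919-88,9362)=9362; balance=9362-9362=0

1 31155 57764 3256681
2 30612 58307 3198374
3 30064 58855 3139519
4 29511 59408 3080111
5 28953 59966 3020145
6 28389 60530 2959615
7 27820 61099 2898516
8 27246 61673 2836843
9 26666 62253 2774590
10 26081 62838 2711752
11 25490 63429 2648323
12 24894 64025 2584298
13 24292 64627 2519671
14 23684 65235 2454436
15 23071 65848 2388588
16 22452 66467 2322121
17 21827 67092 2255029
18 21197 67722 2187307
19 20560 68359 2118948
20 19918 69001 2049947
21 19269 69650 1980297
22 18614 70305 1909992
23 17953 70966 1839026
24 17286 71633 1767393
25 16613 72306 1695087
26 15933 72986 1622101
27 15247 73672 1548429
28 14555 74364 1474065
29 13856 75063 1399002
30 13150 75769 1323233
31 12438 76481 1246752
32 11719 77200 1169552
33 10993 77926 1091626
34 10261 78658 1012968
35 9521 79398 933570
36 8775 80144 853426
37 8022 80897 772529
38 7261 81658 690871
39 6494 82425 608446
40 5719 83200 525246
41 4937 83982 441264
42 4147 84772 356492
43 3351 85568 270924
44 2546 86373 184551
45 1734 87185 97366
46 915 88004 9362
47 88 9362 0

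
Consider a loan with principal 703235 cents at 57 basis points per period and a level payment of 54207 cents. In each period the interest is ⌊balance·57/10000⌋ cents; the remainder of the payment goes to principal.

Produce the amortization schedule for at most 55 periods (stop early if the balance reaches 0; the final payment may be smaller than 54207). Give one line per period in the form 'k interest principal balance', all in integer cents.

1. interest=⌊703235·57/10000⌋=4008; principal=54207-4008=50199; balance=703235-50199=653036
2. interest=⌊653036·57/10000⌋=3722; principal=54207-3722=50485; balance=653036-50485=602551
3. interest=⌊602551·57/10000⌋=3434; principal=54207-3434=50773; balance=602551-50773=551778
4. interest=⌊551778·57/10000⌋=3145; principal=54207-3145=51062; balance=551778-51062=500716
5. interest=⌊500716·57/10000⌋=2854; principal=54207-2854=51353; balance=500716-51353=449363
6. interest=⌊449363·57/10000⌋=2561; principal=54207-2561=51646; balance=449363-51646=397717
7. interest=⌊397717·57/10000⌋=2266; principal=54207-2266=51941; balance=397717-51941=345776
8. interest=⌊345776·57/10000⌋=1970; principal=54207-1970=52237; balance=345776-52237=293539
9. interest=⌊293539·57/10000⌋=1673; principal=54207-1673=52534; balance=293539-52534=241005
10. interest=⌊241005·57/10000⌋=1373; principal=54207-1373=52834; balance=241005-52834=188171
11. interest=⌊188171·57/10000⌋=1072; principal=54207-1072=53135; balance=188171-53135=135036
12. interest=⌊135036·57/10000⌋=769; principal=54207-769=53438; balance=135036-53438=81598
13. interest=⌊81598·57/10000⌋=465; principal=54207-465=53742; balance=81598-53742=27856
14. interest=⌊27856·57/10000⌋=158; principal=min(54207-158,27856)=27856; balance=27856-27856=0

1 4008 50199 653036
2 3722 50485 602551
3 3434 50773 551778
4 3145 51062 500716
5 2854 51353 449363
6 2561 51646 397717
7 2266 51941 345776
8 1970 52237 293539
9 1673 52534 241005
10 1373 52834 188171
11 1072 53135 135036
12 769 53438 81598
13 465 53742 27856
14 158 27856 0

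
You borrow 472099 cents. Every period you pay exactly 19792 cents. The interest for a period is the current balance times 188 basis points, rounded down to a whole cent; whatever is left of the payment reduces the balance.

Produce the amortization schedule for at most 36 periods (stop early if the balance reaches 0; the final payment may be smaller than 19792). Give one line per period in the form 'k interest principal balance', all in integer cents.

1. interest=⌊472099·188/10000⌋=8875; principal=19792-8875=10917; balance=472099-10917=461182
2. interest=⌊461182·188/10000⌋=8670; principal=19792-8670=11122; balance=461182-11122=450060
3. interest=⌊450060·188/10000⌋=8461; principal=19792-8461=11331; balance=450060-11331=438729
4. interest=⌊438729·188/10000⌋=8248; principal=19792-8248=11544; balance=438729-11544=427185
5. interest=⌊427185·188/10000⌋=8031; principal=19792-8031=11761; balance=427185-11761=415424
6. interest=⌊415424·188/10000⌋=7809; principal=19792-7809=11983; balance=415424-11983=403441
7. interest=⌊403441·188/10000⌋=7584; principal=19792-7584=12208; balance=403441-12208=391233
8. interest=⌊391233·188/10000⌋=7355; principal=19792-7355=12437; balance=391233-12437=378796
9. interest=⌊378796·188/10000⌋=7121; principal=19792-7121=12671; balance=378796-12671=366125
10. interest=⌊366125·188/10000⌋=6883; principal=19792-6883=12909; balance=366125-12909=353216
11. interest=⌊353216·188/10000⌋=6640; principal=19792-6640=13152; balance=353216-13152=340064
12. interest=⌊340064·188/10000⌋=6393; principal=19792-6393=13399; balance=340064-13399=326665
13. interest=⌊326665·188/10000⌋=6141; principal=19792-6141=13651; balance=326665-13651=313014
14. interest=⌊313014·188/10000⌋=5884; principal=19792-5884=13908; balance=313014-13908=299106
15. interest=⌊299106·188/10000⌋=5623; principal=19792-5623=14169; balance=299106-14169=284937
16. interest=⌊284937·188/10000⌋=5356; principal=19792-5356=14436; balance=284937-14436=270501
17. interest=⌊270501·188/10000⌋=5085; principal=19792-5085=14707; balance=270501-14707=255794
18. interest=⌊255794·188/10000⌋=4808; principal=19792-4808=14984; balance=255794-14984=240810
19. interest=⌊240810·188/10000⌋=4527; principal=19792-4527=15265; balance=240810-15265=225545
20. interest=⌊225545·188/10000⌋=4240; principal=19792-4240=15552; balance=225545-15552=209993
21. interest=⌊209993·188/10000⌋=3947; principal=19792-3947=15845; balance=209993-15845=194148
22. interest=⌊194148·188/10000⌋=3649; principal=19792-3649=16143; balance=194148-16143=178005
23. interest=⌊178005·188/10000⌋=3346; principal=19792-3346=16446; balance=178005-16446=161559
24. interest=⌊161559·188/10000⌋=3037; principal=19792-3037=16755; balance=161559-16755=144804
25. interest=⌊144804·188/10000⌋=2722; principal=19792-2722=17070; balance=144804-17070=127734
26. interest=⌊127734·188/10000⌋=2401; principal=19792-2401=17391; balance=127734-17391=110343
27. interest=⌊110343·188/10000⌋=2074; principal=19792-2074=17718; balance=110343-17718=92625
28. interest=⌊92625·188/10000⌋=1741; principal=19792-1741=18051; balance=92625-18051=74574
29. interest=⌊74574·188/10000⌋=1401; principal=19792-1401=18391; balance=74574-18391=56183
30. interest=⌊56183·188/10000⌋=1056; principal=19792-1056=18736; balance=56183-18736=37447
31. interest=⌊37447·188/10000⌋=704; principal=19792-704=19088; balance=37447-19088=18359
32. interest=⌊18359·188/10000⌋=345; principal=min(19792-345,18359)=18359; balance=18359-18359=0

1 8875 10917 461182
2 8670 11122 450060
3 8461 11331 438729
4 8248 11544 427185
5 8031 11761 415424
6 7809 11983 403441
7 7584 12208 391233
8 7355 12437 378796
9 7121 12671 366125
10 6883 12909 353216
11 6640 13152 340064
12 6393 13399 326665
13 6141 13651 313014
14 5884 13908 299106
15 5623 14169 284937
16 5356 14436 270501
17 5085 14707 255794
18 4808 14984 240810
19 4527 15265 225545
20 4240 15552 209993
21 3947 15845 194148
22 3649 16143 178005
23 3346 16446 161559
24 3037 16755 144804
25 2722 17070 127734
26 2401 17391 110343
27 2074 17718 92625
28 1741 18051 74574
29 1401 18391 56183
30 1056 18736 37447
31 704 19088 18359
32 345 18359 0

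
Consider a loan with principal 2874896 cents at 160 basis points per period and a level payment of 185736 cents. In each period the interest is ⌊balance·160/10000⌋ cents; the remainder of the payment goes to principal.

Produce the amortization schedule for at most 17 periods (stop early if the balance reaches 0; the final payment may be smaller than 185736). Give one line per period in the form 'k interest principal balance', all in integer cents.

1 45998 139738 2735158
2 43762 141974 2593184
3 41490 144246 2448938
4 39183 146553 2302385
5 36838 148898 2153487
6 34455 151281 2002206
7 32035 153701 1848505
8 29576 156160 1692345
9 27077 158659 1533686
10 24538 161198 1372488
11 21959 163777 1208711
12 19339 166397 1042314
13 16677 169059 873255
14 13972 171764 701491
15 11223 174513 526978
16 8431 177305 349673
17 5594 180142 169531

1. interest=⌊2874896·160/10000⌋=45998; principal=185736-45998=139738; balance=2874896-139738=2735158
2. interest=⌊2735158·160/10000⌋=43762; principal=185736-43762=141974; balance=2735158-141974=2593184
3. interest=⌊2593184·160/10000⌋=41490; principal=185736-41490=144246; balance=2593184-144246=2448938
4. interest=⌊2448938·160/10000⌋=39183; principal=185736-39183=146553; balance=2448938-146553=2302385
5. interest=⌊2302385·160/10000⌋=36838; principal=185736-36838=148898; balance=2302385-148898=2153487
6. interest=⌊2153487·160/10000⌋=34455; principal=185736-34455=151281; balance=2153487-151281=2002206
7. interest=⌊2002206·160/10000⌋=32035; principal=185736-32035=153701; balance=2002206-153701=1848505
8. interest=⌊1848505·160/10000⌋=29576; principal=185736-29576=156160; balance=1848505-156160=1692345
9. interest=⌊1692345·160/10000⌋=27077; principal=185736-27077=158659; balance=1692345-158659=1533686
10. interest=⌊1533686·160/10000⌋=24538; principal=185736-24538=161198; balance=1533686-161198=1372488
11. interest=⌊1372488·160/10000⌋=21959; principal=185736-21959=163777; balance=1372488-163777=1208711
12. interest=⌊1208711·160/10000⌋=19339; principal=185736-19339=166397; balance=1208711-166397=1042314
13. interest=⌊1042314·160/10000⌋=16677; principal=185736-16677=169059; balance=1042314-169059=873255
14. interest=⌊873255·160/10000⌋=13972; principal=185736-13972=171764; balance=873255-171764=701491
15. interest=⌊701491·160/10000⌋=11223; principal=185736-11223=174513; balance=701491-174513=526978
16. interest=⌊526978·160/10000⌋=8431; principal=185736-8431=177305; balance=526978-177305=349673
17. interest=⌊349673·160/10000⌋=5594; principal=185736-5594=180142; balance=349673-180142=169531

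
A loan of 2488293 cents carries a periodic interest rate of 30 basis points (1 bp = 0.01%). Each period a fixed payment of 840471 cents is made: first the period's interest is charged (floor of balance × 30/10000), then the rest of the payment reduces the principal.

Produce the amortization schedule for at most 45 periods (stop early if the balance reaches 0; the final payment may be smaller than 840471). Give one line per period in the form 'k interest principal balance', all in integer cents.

1 7464 833007 1655286
2 4965 835506 819780
3 2459 819780 0

1. interest=⌊2488293·30/10000⌋=7464; principal=840471-7464=833007; balance=2488293-833007=1655286
2. interest=⌊1655286·30/10000⌋=4965; principal=840471-4965=835506; balance=1655286-835506=819780
3. interest=⌊819780·30/10000⌋=2459; principal=min(840471-2459,819780)=819780; balance=819780-819780=0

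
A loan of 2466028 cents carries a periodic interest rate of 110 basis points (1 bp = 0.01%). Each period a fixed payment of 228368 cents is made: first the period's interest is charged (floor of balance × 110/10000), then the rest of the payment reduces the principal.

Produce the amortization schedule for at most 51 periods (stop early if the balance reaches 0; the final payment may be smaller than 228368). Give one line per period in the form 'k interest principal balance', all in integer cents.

1. interest=⌊2466028·110/10000⌋=27126; principal=228368-27126=201242; balance=2466028-201242=2264786
2. interest=⌊2264786·110/10000⌋=24912; principal=228368-24912=203456; balance=2264786-203456=2061330
3. interest=⌊2061330·110/10000⌋=22674; principal=228368-22674=205694; balance=2061330-205694=1855636
4. interest=⌊1855636·110/10000⌋=20411; principal=228368-20411=207957; balance=1855636-207957=1647679
5. interest=⌊1647679·110/10000⌋=18124; principal=228368-18124=210244; balance=1647679-210244=1437435
6. interest=⌊1437435·110/10000⌋=15811; principal=228368-15811=212557; balance=1437435-212557=1224878
7. interest=⌊1224878·110/10000⌋=13473; principal=228368-13473=214895; balance=1224878-214895=1009983
8. interest=⌊1009983·110/10000⌋=11109; principal=228368-11109=217259; balance=1009983-217259=792724
9. interest=⌊792724·110/10000⌋=8719; principal=228368-8719=219649; balance=792724-219649=573075
10. interest=⌊573075·110/10000⌋=6303; principal=228368-6303=222065; balance=573075-222065=351010
11. interest=⌊351010·110/10000⌋=3861; principal=228368-3861=224507; balance=351010-224507=126503
12. interest=⌊126503·110/10000⌋=1391; principal=min(228368-1391,126503)=126503; balance=126503-126503=0

1 27126 201242 2264786
2 24912 203456 2061330
3 22674 205694 1855636
4 20411 207957 1647679
5 18124 210244 1437435
6 15811 212557 1224878
7 13473 214895 1009983
8 11109 217259 792724
9 8719 219649 573075
10 6303 222065 351010
11 3861 224507 126503
12 1391 126503 0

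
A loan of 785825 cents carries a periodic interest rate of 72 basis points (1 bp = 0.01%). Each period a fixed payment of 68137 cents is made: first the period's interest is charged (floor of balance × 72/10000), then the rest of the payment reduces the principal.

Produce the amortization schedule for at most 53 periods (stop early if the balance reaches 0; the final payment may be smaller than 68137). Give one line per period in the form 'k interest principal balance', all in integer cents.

1 5657 62480 723345
2 5208 62929 660416
3 4754 63383 597033
4 4298 63839 533194
5 3838 64299 468895
6 3376 64761 404134
7 2909 65228 338906
8 2440 65697 273209
9 1967 66170 207039
10 1490 66647 140392
11 1010 67127 73265
12 527 67610 5655
13 40 5655 0

1. interest=⌊785825·72/10000⌋=5657; principal=68137-5657=62480; balance=785825-62480=723345
2. interest=⌊723345·72/10000⌋=5208; principal=68137-5208=62929; balance=723345-62929=660416
3. interest=⌊660416·72/10000⌋=4754; principal=68137-4754=63383; balance=660416-63383=597033
4. interest=⌊597033·72/10000⌋=4298; principal=68137-4298=63839; balance=597033-63839=533194
5. interest=⌊533194·72/10000⌋=3838; principal=68137-3838=64299; balance=533194-64299=468895
6. interest=⌊468895·72/10000⌋=3376; principal=68137-3376=64761; balance=468895-64761=404134
7. interest=⌊404134·72/10000⌋=2909; principal=68137-2909=65228; balance=404134-65228=338906
8. interest=⌊338906·72/10000⌋=2440; principal=68137-2440=65697; balance=338906-65697=273209
9. interest=⌊273209·72/10000⌋=1967; principal=68137-1967=66170; balance=273209-66170=207039
10. interest=⌊207039·72/10000⌋=1490; principal=68137-1490=66647; balance=207039-66647=140392
11. interest=⌊140392·72/10000⌋=1010; principal=68137-1010=67127; balance=140392-67127=73265
12. interest=⌊73265·72/10000⌋=527; principal=68137-527=67610; balance=73265-67610=5655
13. interest=⌊5655·72/10000⌋=40; principal=min(68137-40,5655)=5655; balance=5655-5655=0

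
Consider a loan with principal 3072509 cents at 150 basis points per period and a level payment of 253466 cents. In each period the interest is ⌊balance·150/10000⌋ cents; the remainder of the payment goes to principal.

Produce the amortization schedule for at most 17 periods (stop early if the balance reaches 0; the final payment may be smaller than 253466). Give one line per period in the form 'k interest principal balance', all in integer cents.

1. interest=⌊3072509·150/10000⌋=46087; principal=253466-46087=207379; balance=3072509-207379=2865130
2. interest=⌊2865130·150/10000⌋=42976; principal=253466-42976=210490; balance=2865130-210490=2654640
3. interest=⌊2654640·150/10000⌋=39819; principal=253466-39819=213647; balance=2654640-213647=2440993
4. interest=⌊2440993·150/10000⌋=36614; principal=253466-36614=216852; balance=2440993-216852=2224141
5. interest=⌊2224141·150/10000⌋=33362; principal=253466-33362=220104; balance=2224141-220104=2004037
6. interest=⌊2004037·150/10000⌋=30060; principal=253466-30060=223406; balance=2004037-223406=1780631
7. interest=⌊1780631·150/10000⌋=26709; principal=253466-26709=226757; balance=1780631-226757=1553874
8. interest=⌊1553874·150/10000⌋=23308; principal=253466-23308=230158; balance=1553874-230158=1323716
9. interest=⌊1323716·150/10000⌋=19855; principal=253466-19855=233611; balance=1323716-233611=1090105
10. interest=⌊1090105·150/10000⌋=16351; principal=253466-16351=237115; balance=1090105-237115=852990
11. interest=⌊852990·150/10000⌋=12794; principal=253466-12794=240672; balance=852990-240672=612318
12. interest=⌊612318·150/10000⌋=9184; principal=253466-9184=244282; balance=612318-244282=368036
13. interest=⌊368036·150/10000⌋=5520; principal=253466-5520=247946; balance=368036-247946=120090
14. interest=⌊120090·150/10000⌋=1801; principal=min(253466-1801,120090)=120090; balance=120090-120090=0

1 46087 207379 2865130
2 42976 210490 2654640
3 39819 213647 2440993
4 36614 216852 2224141
5 33362 220104 2004037
6 30060 223406 1780631
7 26709 226757 1553874
8 23308 230158 1323716
9 19855 233611 1090105
10 16351 237115 852990
11 12794 240672 612318
12 9184 244282 368036
13 5520 247946 120090
14 1801 120090 0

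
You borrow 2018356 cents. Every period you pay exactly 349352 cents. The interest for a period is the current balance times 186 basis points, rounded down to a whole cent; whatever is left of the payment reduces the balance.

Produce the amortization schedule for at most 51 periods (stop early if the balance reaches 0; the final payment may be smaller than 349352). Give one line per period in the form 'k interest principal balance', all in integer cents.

1. interest=⌊2018356·186/10000⌋=37541; principal=349352-37541=311811; balance=2018356-311811=1706545
2. interest=⌊1706545·186/10000⌋=31741; principal=349352-31741=317611; balance=1706545-317611=1388934
3. interest=⌊1388934·186/10000⌋=25834; principal=349352-25834=323518; balance=1388934-323518=1065416
4. interest=⌊1065416·186/10000⌋=19816; principal=349352-19816=329536; balance=1065416-329536=735880
5. interest=⌊735880·186/10000⌋=13687; principal=349352-13687=335665; balance=735880-335665=400215
6. interest=⌊400215·186/10000⌋=7443; principal=349352-7443=341909; balance=400215-341909=58306
7. interest=⌊58306·186/10000⌋=1084; principal=min(349352-1084,58306)=58306; balance=58306-58306=0

1 37541 311811 1706545
2 31741 317611 1388934
3 25834 323518 1065416
4 19816 329536 735880
5 13687 335665 400215
6 7443 341909 58306
7 1084 58306 0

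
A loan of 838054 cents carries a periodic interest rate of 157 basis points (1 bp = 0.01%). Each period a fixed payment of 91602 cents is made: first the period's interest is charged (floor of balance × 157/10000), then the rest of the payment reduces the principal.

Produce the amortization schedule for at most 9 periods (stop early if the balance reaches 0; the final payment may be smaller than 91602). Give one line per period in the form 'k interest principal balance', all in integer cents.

1. interest=⌊838054·157/10000⌋=13157; principal=91602-13157=78445; balance=838054-78445=759609
2. interest=⌊759609·157/10000⌋=11925; principal=91602-11925=79677; balance=759609-79677=679932
3. interest=⌊679932·157/10000⌋=10674; principal=91602-10674=80928; balance=679932-80928=599004
4. interest=⌊599004·157/10000⌋=9404; principal=91602-9404=82198; balance=599004-82198=516806
5. interest=⌊516806·157/10000⌋=8113; principal=91602-8113=83489; balance=516806-83489=433317
6. interest=⌊433317·157/10000⌋=6803; principal=91602-6803=84799; balance=433317-84799=348518
7. interest=⌊348518·157/10000⌋=5471; principal=91602-5471=86131; balance=348518-86131=262387
8. interest=⌊262387·157/10000⌋=4119; principal=91602-4119=87483; balance=262387-87483=174904
9. interest=⌊174904·157/10000⌋=2745; principal=91602-2745=88857; balance=174904-88857=86047

1 13157 78445 759609
2 11925 79677 679932
3 10674 80928 599004
4 9404 82198 516806
5 8113 83489 433317
6 6803 84799 348518
7 5471 86131 262387
8 4119 87483 174904
9 2745 88857 86047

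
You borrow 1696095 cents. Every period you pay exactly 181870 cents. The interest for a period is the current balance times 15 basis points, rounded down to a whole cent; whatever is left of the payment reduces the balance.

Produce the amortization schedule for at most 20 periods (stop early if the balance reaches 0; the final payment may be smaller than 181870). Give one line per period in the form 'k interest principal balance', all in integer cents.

1. interest=⌊1696095·15/10000⌋=2544; principal=181870-2544=179326; balance=1696095-179326=1516769
2. interest=⌊1516769·15/10000⌋=2275; principal=181870-2275=179595; balance=1516769-179595=1337174
3. interest=⌊1337174·15/10000⌋=2005; principal=181870-2005=179865; balance=1337174-179865=1157309
4. interest=⌊1157309·15/10000⌋=1735; principal=181870-1735=180135; balance=1157309-180135=977174
5. interest=⌊977174·15/10000⌋=1465; principal=181870-1465=180405; balance=977174-180405=796769
6. interest=⌊796769·15/10000⌋=1195; principal=181870-1195=180675; balance=796769-180675=616094
7. interest=⌊616094·15/10000⌋=924; principal=181870-924=180946; balance=616094-180946=435148
8. interest=⌊435148·15/10000⌋=652; principal=181870-652=181218; balance=435148-181218=253930
9. interest=⌊253930·15/10000⌋=380; principal=181870-380=181490; balance=253930-181490=72440
10. interest=⌊72440·15/10000⌋=108; principal=min(181870-108,72440)=72440; balance=72440-72440=0

1 2544 179326 1516769
2 2275 179595 1337174
3 2005 179865 1157309
4 1735 180135 977174
5 1465 180405 796769
6 1195 180675 616094
7 924 180946 435148
8 652 181218 253930
9 380 181490 72440
10 108 72440 0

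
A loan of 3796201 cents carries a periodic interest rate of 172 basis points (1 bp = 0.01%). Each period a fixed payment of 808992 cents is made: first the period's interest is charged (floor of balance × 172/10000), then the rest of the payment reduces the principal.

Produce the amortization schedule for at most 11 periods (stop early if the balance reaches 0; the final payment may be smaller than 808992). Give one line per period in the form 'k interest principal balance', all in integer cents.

1 65294 743698 3052503
2 52503 756489 2296014
3 39491 769501 1526513
4 26256 782736 743777
5 12792 743777 0

1. interest=⌊3796201·172/10000⌋=65294; principal=808992-65294=743698; balance=3796201-743698=3052503
2. interest=⌊3052503·172/10000⌋=52503; principal=808992-52503=756489; balance=3052503-756489=2296014
3. interest=⌊2296014·172/10000⌋=39491; principal=808992-39491=769501; balance=2296014-769501=1526513
4. interest=⌊1526513·172/10000⌋=26256; principal=808992-26256=782736; balance=1526513-782736=743777
5. interest=⌊743777·172/10000⌋=12792; principal=min(808992-12792,743777)=743777; balance=743777-743777=0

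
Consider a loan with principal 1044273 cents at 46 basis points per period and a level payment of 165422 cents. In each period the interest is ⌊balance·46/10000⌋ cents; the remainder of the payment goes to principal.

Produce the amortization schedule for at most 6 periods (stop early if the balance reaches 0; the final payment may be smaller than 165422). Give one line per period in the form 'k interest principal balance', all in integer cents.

1. interest=⌊1044273·46/10000⌋=4803; principal=165422-4803=160619; balance=1044273-160619=883654
2. interest=⌊883654·46/10000⌋=4064; principal=165422-4064=161358; balance=883654-161358=722296
3. interest=⌊722296·46/10000⌋=3322; principal=165422-3322=162100; balance=722296-162100=560196
4. interest=⌊560196·46/10000⌋=2576; principal=165422-2576=162846; balance=560196-162846=397350
5. interest=⌊397350·46/10000⌋=1827; principal=165422-1827=163595; balance=397350-163595=233755
6. interest=⌊233755·46/10000⌋=1075; principal=165422-1075=164347; balance=233755-164347=69408

1 4803 160619 883654
2 4064 161358 722296
3 3322 162100 560196
4 2576 162846 397350
5 1827 163595 233755
6 1075 164347 69408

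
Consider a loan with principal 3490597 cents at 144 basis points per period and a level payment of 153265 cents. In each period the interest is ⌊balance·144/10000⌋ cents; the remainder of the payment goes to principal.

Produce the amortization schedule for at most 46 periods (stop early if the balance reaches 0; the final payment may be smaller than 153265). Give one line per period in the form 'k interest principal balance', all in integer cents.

1. interest=⌊3490597·144/10000⌋=50264; principal=153265-50264=103001; balance=3490597-103001=3387596
2. interest=⌊3387596·144/10000⌋=48781; principal=153265-48781=104484; balance=3387596-104484=3283112
3. interest=⌊3283112·144/10000⌋=47276; principal=153265-47276=105989; balance=3283112-105989=3177123
4. interest=⌊3177123·144/10000⌋=45750; principal=153265-45750=107515; balance=3177123-107515=3069608
5. interest=⌊3069608·144/10000⌋=44202; principal=153265-44202=109063; balance=3069608-109063=2960545
6. interest=⌊2960545·144/10000⌋=42631; principal=153265-42631=110634; balance=2960545-110634=2849911
7. interest=⌊2849911·144/10000⌋=41038; principal=153265-41038=112227; balance=2849911-112227=2737684
8. interest=⌊2737684·144/10000⌋=39422; principal=153265-39422=113843; balance=2737684-113843=2623841
9. interest=⌊2623841·144/10000⌋=37783; principal=153265-37783=115482; balance=2623841-115482=2508359
10. interest=⌊2508359·144/10000⌋=36120; principal=153265-36120=117145; balance=2508359-117145=2391214
11. interest=⌊2391214·144/10000⌋=34433; principal=153265-34433=118832; balance=2391214-118832=2272382
12. interest=⌊2272382·144/10000⌋=32722; principal=153265-32722=120543; balance=2272382-120543=2151839
13. interest=⌊2151839·144/10000⌋=30986; principal=153265-30986=122279; balance=2151839-122279=2029560
14. interest=⌊2029560·144/10000⌋=29225; principal=153265-29225=124040; balance=2029560-124040=1905520
15. interest=⌊1905520·144/10000⌋=27439; principal=153265-27439=125826; balance=1905520-125826=1779694
16. interest=⌊1779694·144/10000⌋=25627; principal=153265-25627=127638; balance=1779694-127638=1652056
17. interest=⌊1652056·144/10000⌋=23789; principal=153265-23789=129476; balance=1652056-129476=1522580
18. interest=⌊1522580·144/10000⌋=21925; principal=153265-21925=131340; balance=1522580-131340=1391240
19. interest=⌊1391240·144/10000⌋=20033; principal=153265-20033=133232; balance=1391240-133232=1258008
20. interest=⌊1258008·144/10000⌋=18115; principal=153265-18115=135150; balance=1258008-135150=1122858
21. interest=⌊1122858·144/10000⌋=16169; principal=153265-16169=137096; balance=1122858-137096=985762
22. interest=⌊985762·144/10000⌋=14194; principal=153265-14194=139071; balance=985762-139071=846691
23. interest=⌊846691·144/10000⌋=12192; principal=153265-12192=141073; balance=846691-141073=705618
24. interest=⌊705618·144/10000⌋=10160; principal=153265-10160=143105; balance=705618-143105=562513
25. interest=⌊562513·144/10000⌋=8100; principal=153265-8100=145165; balance=562513-145165=417348
26. interest=⌊417348·144/10000⌋=6009; principal=153265-6009=147256; balance=417348-147256=270092
27. interest=⌊270092·144/10000⌋=3889; principal=153265-3889=149376; balance=270092-149376=120716
28. interest=⌊120716·144/10000⌋=1738; principal=min(153265-1738,120716)=120716; balance=120716-120716=0

1 50264 103001 3387596
2 48781 104484 3283112
3 47276 105989 3177123
4 45750 107515 3069608
5 44202 109063 2960545
6 42631 110634 2849911
7 41038 112227 2737684
8 39422 113843 2623841
9 37783 115482 2508359
10 36120 117145 2391214
11 34433 118832 2272382
12 32722 120543 2151839
13 30986 122279 2029560
14 29225 124040 1905520
15 27439 125826 1779694
16 25627 127638 1652056
17 23789 129476 1522580
18 21925 131340 1391240
19 20033 133232 1258008
20 18115 135150 1122858
21 16169 137096 985762
22 14194 139071 846691
23 12192 141073 705618
24 10160 143105 562513
25 8100 145165 417348
26 6009 147256 270092
27 3889 149376 120716
28 1738 120716 0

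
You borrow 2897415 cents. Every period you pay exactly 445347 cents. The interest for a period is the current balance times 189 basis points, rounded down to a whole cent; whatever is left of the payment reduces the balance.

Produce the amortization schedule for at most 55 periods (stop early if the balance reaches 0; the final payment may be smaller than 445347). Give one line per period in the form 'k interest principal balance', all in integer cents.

1. interest=⌊2897415·189/10000⌋=54761; principal=445347-54761=390586; balance=2897415-390586=2506829
2. interest=⌊2506829·189/10000⌋=47379; principal=445347-47379=397968; balance=2506829-397968=2108861
3. interest=⌊2108861·189/10000⌋=39857; principal=445347-39857=405490; balance=2108861-405490=1703371
4. interest=⌊1703371·189/10000⌋=32193; principal=445347-32193=413154; balance=1703371-413154=1290217
5. interest=⌊1290217·189/10000⌋=24385; principal=445347-24385=420962; balance=1290217-420962=869255
6. interest=⌊869255·189/10000⌋=16428; principal=445347-16428=428919; balance=869255-428919=440336
7. interest=⌊440336·189/10000⌋=8322; principal=445347-8322=437025; balance=440336-437025=3311
8. interest=⌊3311·189/10000⌋=62; principal=min(445347-62,3311)=3311; balance=3311-3311=0

1 54761 390586 2506829
2 47379 397968 2108861
3 39857 405490 1703371
4 32193 413154 1290217
5 24385 420962 869255
6 16428 428919 440336
7 8322 437025 3311
8 62 3311 0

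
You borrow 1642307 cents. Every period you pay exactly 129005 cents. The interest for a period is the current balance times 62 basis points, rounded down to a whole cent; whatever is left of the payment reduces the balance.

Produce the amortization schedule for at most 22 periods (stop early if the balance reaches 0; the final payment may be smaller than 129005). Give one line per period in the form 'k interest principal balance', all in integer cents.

1. interest=⌊1642307·62/10000⌋=10182; principal=129005-10182=118823; balance=1642307-118823=1523484
2. interest=⌊1523484·62/10000⌋=9445; principal=129005-9445=119560; balance=1523484-119560=1403924
3. interest=⌊1403924·62/10000⌋=8704; principal=129005-8704=120301; balance=1403924-120301=1283623
4. interest=⌊1283623·62/10000⌋=7958; principal=129005-7958=121047; balance=1283623-121047=1162576
5. interest=⌊1162576·62/10000⌋=7207; principal=129005-7207=121798; balance=1162576-121798=1040778
6. interest=⌊1040778·62/10000⌋=6452; principal=129005-6452=122553; balance=1040778-122553=918225
7. interest=⌊918225·62/10000⌋=5692; principal=129005-5692=123313; balance=918225-123313=794912
8. interest=⌊794912·62/10000⌋=4928; principal=129005-4928=124077; balance=794912-124077=670835
9. interest=⌊670835·62/10000⌋=4159; principal=129005-4159=124846; balance=670835-124846=545989
10. interest=⌊545989·62/10000⌋=3385; principal=129005-3385=125620; balance=545989-125620=420369
11. interest=⌊420369·62/10000⌋=2606; principal=129005-2606=126399; balance=420369-126399=293970
12. interest=⌊293970·62/10000⌋=1822; principal=129005-1822=127183; balance=293970-127183=166787
13. interest=⌊166787·62/10000⌋=1034; principal=129005-1034=127971; balance=166787-127971=38816
14. interest=⌊38816·62/10000⌋=240; principal=min(129005-240,38816)=38816; balance=38816-38816=0

1 10182 118823 1523484
2 9445 119560 1403924
3 8704 120301 1283623
4 7958 121047 1162576
5 7207 121798 1040778
6 6452 122553 918225
7 5692 123313 794912
8 4928 124077 670835
9 4159 124846 545989
10 3385 125620 420369
11 2606 126399 293970
12 1822 127183 166787
13 1034 127971 38816
14 240 38816 0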